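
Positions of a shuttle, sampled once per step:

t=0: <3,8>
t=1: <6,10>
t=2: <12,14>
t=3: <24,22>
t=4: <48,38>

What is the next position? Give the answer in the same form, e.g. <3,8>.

<96,70>

Step-to-step displacements: <+3,+2>, <+6,+4>, <+12,+8>, <+24,+16>; each is 2× the previous.
step 5: <48,38> + <+48,+32> → <96,70>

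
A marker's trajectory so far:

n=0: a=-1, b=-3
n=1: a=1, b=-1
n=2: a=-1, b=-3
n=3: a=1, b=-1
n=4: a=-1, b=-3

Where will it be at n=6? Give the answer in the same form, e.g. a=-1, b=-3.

The jumps are (+2, +2), (-2, -2), (+2, +2), (-2, -2) — a geometric progression with ratio -1.
step 5: a=-1, b=-3 + (+2, +2) → a=1, b=-1
step 6: a=1, b=-1 + (-2, -2) → a=-1, b=-3

a=-1, b=-3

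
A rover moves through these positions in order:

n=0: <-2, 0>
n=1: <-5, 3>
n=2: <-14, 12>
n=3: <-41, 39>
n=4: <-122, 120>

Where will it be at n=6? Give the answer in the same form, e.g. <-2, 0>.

Step-to-step displacements: <-3, +3>, <-9, +9>, <-27, +27>, <-81, +81>; each is 3× the previous.
step 5: <-122, 120> + <-243, +243> → <-365, 363>
step 6: <-365, 363> + <-729, +729> → <-1094, 1092>

<-1094, 1092>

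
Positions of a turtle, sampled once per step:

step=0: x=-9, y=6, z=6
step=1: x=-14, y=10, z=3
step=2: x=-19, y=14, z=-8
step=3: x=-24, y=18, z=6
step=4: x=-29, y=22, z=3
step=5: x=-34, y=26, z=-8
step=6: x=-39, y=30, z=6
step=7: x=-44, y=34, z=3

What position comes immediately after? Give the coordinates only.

The x coordinate changes by -5 each step, so at step 8 it is -9 + 8·(-5) = -49.
The y coordinate changes by +4 each step, so at step 8 it is 6 + 8·(4) = 38.
The z coordinate repeats the cycle [6, 3, -8] with period 3; step 8 mod 3 = 2, giving -8.

x=-49, y=38, z=-8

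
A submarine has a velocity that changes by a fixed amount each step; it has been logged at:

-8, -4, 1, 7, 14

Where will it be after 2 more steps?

31

First differences are +4, +5, +6, +7; their common second difference is +1 (constant acceleration).
step 5: 14 + 8 → 22
step 6: 22 + 9 → 31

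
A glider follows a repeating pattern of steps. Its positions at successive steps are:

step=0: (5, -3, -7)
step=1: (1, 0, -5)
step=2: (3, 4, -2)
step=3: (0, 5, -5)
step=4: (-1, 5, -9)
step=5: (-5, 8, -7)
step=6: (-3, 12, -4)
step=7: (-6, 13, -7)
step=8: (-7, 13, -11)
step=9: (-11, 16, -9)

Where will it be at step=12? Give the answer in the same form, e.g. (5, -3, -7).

(-13, 21, -13)

Differencing gives (-4, +3, +2), (+2, +4, +3), (-3, +1, -3), (-1, +0, -4), (-4, +3, +2), (+2, +4, +3), (-3, +1, -3), (-1, +0, -4), (-4, +3, +2). This is the pattern (-4, +3, +2), (+2, +4, +3), (-3, +1, -3), (-1, +0, -4) repeated.
step 10: apply (+2, +4, +3) → (-9, 20, -6)
step 11: apply (-3, +1, -3) → (-12, 21, -9)
step 12: apply (-1, +0, -4) → (-13, 21, -13)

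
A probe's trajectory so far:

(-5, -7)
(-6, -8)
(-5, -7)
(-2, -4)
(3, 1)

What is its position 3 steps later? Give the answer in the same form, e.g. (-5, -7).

(30, 28)

First differences are (-1, -1), (+1, +1), (+3, +3), (+5, +5); their common second difference is (+2, +2) (constant acceleration).
step 5: (3, 1) + (+7, +7) → (10, 8)
step 6: (10, 8) + (+9, +9) → (19, 17)
step 7: (19, 17) + (+11, +11) → (30, 28)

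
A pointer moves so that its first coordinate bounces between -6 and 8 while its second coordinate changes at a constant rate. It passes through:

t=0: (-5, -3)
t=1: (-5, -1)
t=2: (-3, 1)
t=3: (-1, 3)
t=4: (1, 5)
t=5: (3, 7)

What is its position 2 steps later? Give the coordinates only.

(7, 11)

The first coordinate reflects between -6 and 8, moving 2 per step.
  step 6: 3 → 5
  step 7: 5 → 7
The second coordinate changes by +2 each step: at step 7 it is 11.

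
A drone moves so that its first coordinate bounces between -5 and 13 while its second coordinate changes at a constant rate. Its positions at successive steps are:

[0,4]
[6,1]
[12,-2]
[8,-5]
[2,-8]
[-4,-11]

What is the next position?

The first coordinate travels 6 per step and bounces off the walls at -5 and 13.
  step 6: -4 → 0
The second coordinate changes by -3 each step: at step 6 it is -14.

[0,-14]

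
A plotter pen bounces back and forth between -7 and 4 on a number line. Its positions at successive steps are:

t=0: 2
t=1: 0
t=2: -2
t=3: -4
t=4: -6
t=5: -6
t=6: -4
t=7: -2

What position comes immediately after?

0

The value travels 2 per step and bounces off the walls at -7 and 4.
  step 8: -2 → 0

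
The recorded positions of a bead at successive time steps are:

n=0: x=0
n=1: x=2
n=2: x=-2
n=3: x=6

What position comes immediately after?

Step-to-step displacements: +2, -4, +8; each is -2× the previous.
step 4: 6 − 16 → x=-10

x=-10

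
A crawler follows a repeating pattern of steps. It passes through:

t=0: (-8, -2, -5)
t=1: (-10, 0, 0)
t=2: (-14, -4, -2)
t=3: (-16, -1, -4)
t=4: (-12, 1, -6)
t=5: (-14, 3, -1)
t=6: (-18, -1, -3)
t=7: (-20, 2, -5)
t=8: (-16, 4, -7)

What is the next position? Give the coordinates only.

(-18, 6, -2)

Differencing gives (-2, +2, +5), (-4, -4, -2), (-2, +3, -2), (+4, +2, -2), (-2, +2, +5), (-4, -4, -2), (-2, +3, -2), (+4, +2, -2). This is the pattern (-2, +2, +5), (-4, -4, -2), (-2, +3, -2), (+4, +2, -2) repeated.
step 9: apply (-2, +2, +5) → (-18, 6, -2)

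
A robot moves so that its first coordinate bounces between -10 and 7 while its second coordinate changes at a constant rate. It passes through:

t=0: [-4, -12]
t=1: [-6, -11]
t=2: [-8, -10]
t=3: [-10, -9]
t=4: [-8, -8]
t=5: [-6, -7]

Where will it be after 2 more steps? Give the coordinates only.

The first coordinate reflects between -10 and 7, moving 2 per step.
  step 6: -6 → -4
  step 7: -4 → -2
The second coordinate changes by +1 each step: at step 7 it is -5.

[-2, -5]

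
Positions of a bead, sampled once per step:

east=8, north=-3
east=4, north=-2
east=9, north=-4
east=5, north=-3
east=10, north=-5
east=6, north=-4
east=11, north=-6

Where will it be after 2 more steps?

east=12, north=-7

The moves between consecutive positions are (-4, +1), (+5, -2), (-4, +1), (+5, -2), (-4, +1), (+5, -2); they repeat the 2-cycle [(-4, +1), (+5, -2)].
step 7: apply (-4, +1) → east=7, north=-5
step 8: apply (+5, -2) → east=12, north=-7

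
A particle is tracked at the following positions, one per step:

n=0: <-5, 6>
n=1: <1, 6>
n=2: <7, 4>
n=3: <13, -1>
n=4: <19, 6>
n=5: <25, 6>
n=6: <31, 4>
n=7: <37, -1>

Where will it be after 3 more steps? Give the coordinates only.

The first coordinate changes by +6 each step, so at step 10 it is -5 + 10·(6) = 55.
The second coordinate repeats the cycle [6, 6, 4, -1] with period 4; step 10 mod 4 = 2, giving 4.

<55, 4>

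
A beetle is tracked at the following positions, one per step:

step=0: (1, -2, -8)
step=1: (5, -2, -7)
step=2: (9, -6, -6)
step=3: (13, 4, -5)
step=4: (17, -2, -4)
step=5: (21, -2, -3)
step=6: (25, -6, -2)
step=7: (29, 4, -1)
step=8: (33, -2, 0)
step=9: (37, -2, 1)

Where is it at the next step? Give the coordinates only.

(41, -6, 2)

First: linear, +4 per step → 41 at step 10.
Second: cycles through -2, -2, -6, 4 every 4 steps. Step 10 lands at position 2 of the cycle → -6.
Third: linear, +1 per step → 2 at step 10.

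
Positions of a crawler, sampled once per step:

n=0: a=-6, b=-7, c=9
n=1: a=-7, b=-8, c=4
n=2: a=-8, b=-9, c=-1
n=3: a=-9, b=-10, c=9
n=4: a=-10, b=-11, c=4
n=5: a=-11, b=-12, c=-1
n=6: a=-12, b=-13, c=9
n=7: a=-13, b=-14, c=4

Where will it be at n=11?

A: linear, -1 per step → -17 at step 11.
B: linear, -1 per step → -18 at step 11.
C: cycles through 9, 4, -1 every 3 steps. Step 11 lands at position 2 of the cycle → -1.

a=-17, b=-18, c=-1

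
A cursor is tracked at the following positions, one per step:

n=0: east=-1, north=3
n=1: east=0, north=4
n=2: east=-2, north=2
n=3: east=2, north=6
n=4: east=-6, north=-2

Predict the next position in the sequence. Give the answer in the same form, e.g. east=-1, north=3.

Consecutive displacements (+1, +1), (-2, -2), (+4, +4), (-8, -8) scale by a factor of -2 each step.
step 5: east=-6, north=-2 + (+16, +16) → east=10, north=14

east=10, north=14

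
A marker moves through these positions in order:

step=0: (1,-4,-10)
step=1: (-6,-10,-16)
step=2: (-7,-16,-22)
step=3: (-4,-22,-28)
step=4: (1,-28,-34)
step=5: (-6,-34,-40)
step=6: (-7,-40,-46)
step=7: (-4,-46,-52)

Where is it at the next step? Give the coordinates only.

First: cycles through 1, -6, -7, -4 every 4 steps. Step 8 lands at position 0 of the cycle → 1.
Second: linear, -6 per step → -52 at step 8.
Third: linear, -6 per step → -58 at step 8.

(1,-52,-58)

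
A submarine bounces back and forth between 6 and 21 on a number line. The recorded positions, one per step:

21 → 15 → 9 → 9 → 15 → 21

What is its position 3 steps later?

The value travels 6 per step and bounces off the walls at 6 and 21.
  step 6: 21 → 15
  step 7: 15 → 9
  step 8: 9 → 9

9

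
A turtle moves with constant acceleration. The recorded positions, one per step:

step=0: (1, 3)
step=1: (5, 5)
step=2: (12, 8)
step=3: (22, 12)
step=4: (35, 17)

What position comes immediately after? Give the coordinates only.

First differences are (+4, +2), (+7, +3), (+10, +4), (+13, +5); their common second difference is (+3, +1) (constant acceleration).
step 5: (35, 17) + (+16, +6) → (51, 23)

(51, 23)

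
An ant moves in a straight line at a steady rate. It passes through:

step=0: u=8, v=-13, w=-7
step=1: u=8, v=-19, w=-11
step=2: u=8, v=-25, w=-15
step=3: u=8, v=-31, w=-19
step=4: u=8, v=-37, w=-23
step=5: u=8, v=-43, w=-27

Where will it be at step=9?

u=8, v=-67, w=-43

Constant displacement of (+0,-6,-4) per step.
step 6: u=8, v=-43, w=-27 + (+0,-6,-4) → u=8, v=-49, w=-31
step 7: u=8, v=-49, w=-31 + (+0,-6,-4) → u=8, v=-55, w=-35
step 8: u=8, v=-55, w=-35 + (+0,-6,-4) → u=8, v=-61, w=-39
step 9: u=8, v=-61, w=-39 + (+0,-6,-4) → u=8, v=-67, w=-43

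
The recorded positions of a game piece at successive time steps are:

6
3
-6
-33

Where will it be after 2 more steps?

-357

Consecutive displacements -3, -9, -27 scale by a factor of 3 each step.
step 4: -33 − 81 → -114
step 5: -114 − 243 → -357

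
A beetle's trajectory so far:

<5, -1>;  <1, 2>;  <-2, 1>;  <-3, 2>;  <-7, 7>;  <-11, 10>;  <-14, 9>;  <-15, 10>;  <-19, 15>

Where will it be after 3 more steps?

Differencing gives <-4, +3>, <-3, -1>, <-1, +1>, <-4, +5>, <-4, +3>, <-3, -1>, <-1, +1>, <-4, +5>. This is the pattern <-4, +3>, <-3, -1>, <-1, +1>, <-4, +5> repeated.
step 9: apply <-4, +3> → <-23, 18>
step 10: apply <-3, -1> → <-26, 17>
step 11: apply <-1, +1> → <-27, 18>

<-27, 18>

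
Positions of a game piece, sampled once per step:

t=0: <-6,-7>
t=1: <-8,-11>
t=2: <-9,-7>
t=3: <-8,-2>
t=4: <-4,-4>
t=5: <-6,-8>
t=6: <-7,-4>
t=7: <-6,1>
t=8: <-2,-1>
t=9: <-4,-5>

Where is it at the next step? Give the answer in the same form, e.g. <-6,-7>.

Step-to-step displacements: <-2,-4>, <-1,+4>, <+1,+5>, <+4,-2>, <-2,-4>, <-1,+4>, <+1,+5>, <+4,-2>, <-2,-4> — a repeating cycle of length 4.
step 10: apply <-1,+4> → <-5,-1>

<-5,-1>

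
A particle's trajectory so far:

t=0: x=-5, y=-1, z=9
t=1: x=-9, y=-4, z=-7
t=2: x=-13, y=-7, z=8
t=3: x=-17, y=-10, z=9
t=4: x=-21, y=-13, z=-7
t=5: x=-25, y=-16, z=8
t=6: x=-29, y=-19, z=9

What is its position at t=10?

X: linear, -4 per step → -45 at step 10.
Y: linear, -3 per step → -31 at step 10.
Z: cycles through 9, -7, 8 every 3 steps. Step 10 lands at position 1 of the cycle → -7.

x=-45, y=-31, z=-7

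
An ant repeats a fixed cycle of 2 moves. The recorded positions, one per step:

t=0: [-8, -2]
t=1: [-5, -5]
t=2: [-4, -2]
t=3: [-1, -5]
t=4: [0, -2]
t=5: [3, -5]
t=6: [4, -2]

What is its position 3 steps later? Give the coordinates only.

[11, -5]

Differencing gives [+3, -3], [+1, +3], [+3, -3], [+1, +3], [+3, -3], [+1, +3]. This is the pattern [+3, -3], [+1, +3] repeated.
step 7: apply [+3, -3] → [7, -5]
step 8: apply [+1, +3] → [8, -2]
step 9: apply [+3, -3] → [11, -5]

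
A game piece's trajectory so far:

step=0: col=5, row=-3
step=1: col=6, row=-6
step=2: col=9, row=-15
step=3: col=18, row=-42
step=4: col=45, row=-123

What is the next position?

Step-to-step displacements: (+1,-3), (+3,-9), (+9,-27), (+27,-81); each is 3× the previous.
step 5: col=45, row=-123 + (+81,-243) → col=126, row=-366

col=126, row=-366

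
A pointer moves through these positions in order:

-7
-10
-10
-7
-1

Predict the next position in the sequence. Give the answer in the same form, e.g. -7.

First differences are -3, +0, +3, +6; their common second difference is +3 (constant acceleration).
step 5: -1 + 9 → 8

8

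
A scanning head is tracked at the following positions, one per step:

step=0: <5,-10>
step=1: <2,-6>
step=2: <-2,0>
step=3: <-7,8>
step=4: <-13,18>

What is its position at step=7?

<-37,60>

Taking differences between consecutive positions: <-3,+4>, <-4,+6>, <-5,+8>, <-6,+10>. These grow by <-1,+2> each step.
step 5: <-13,18> + <-7,+12> → <-20,30>
step 6: <-20,30> + <-8,+14> → <-28,44>
step 7: <-28,44> + <-9,+16> → <-37,60>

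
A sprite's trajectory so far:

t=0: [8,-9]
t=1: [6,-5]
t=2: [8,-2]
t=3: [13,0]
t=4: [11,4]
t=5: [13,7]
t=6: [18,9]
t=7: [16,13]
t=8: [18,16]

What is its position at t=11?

[23,25]

Differencing gives [-2,+4], [+2,+3], [+5,+2], [-2,+4], [+2,+3], [+5,+2], [-2,+4], [+2,+3]. This is the pattern [-2,+4], [+2,+3], [+5,+2] repeated.
step 9: apply [+5,+2] → [23,18]
step 10: apply [-2,+4] → [21,22]
step 11: apply [+2,+3] → [23,25]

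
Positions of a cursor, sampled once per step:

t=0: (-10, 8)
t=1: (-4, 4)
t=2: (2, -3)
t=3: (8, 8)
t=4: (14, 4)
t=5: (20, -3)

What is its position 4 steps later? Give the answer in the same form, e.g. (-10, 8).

First: linear, +6 per step → 44 at step 9.
Second: cycles through 8, 4, -3 every 3 steps. Step 9 lands at position 0 of the cycle → 8.

(44, 8)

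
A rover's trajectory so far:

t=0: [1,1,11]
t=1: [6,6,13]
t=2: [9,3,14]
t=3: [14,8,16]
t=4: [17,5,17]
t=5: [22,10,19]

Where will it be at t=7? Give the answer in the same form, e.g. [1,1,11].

[30,12,22]

Step-to-step displacements: [+5,+5,+2], [+3,-3,+1], [+5,+5,+2], [+3,-3,+1], [+5,+5,+2] — a repeating cycle of length 2.
step 6: apply [+3,-3,+1] → [25,7,20]
step 7: apply [+5,+5,+2] → [30,12,22]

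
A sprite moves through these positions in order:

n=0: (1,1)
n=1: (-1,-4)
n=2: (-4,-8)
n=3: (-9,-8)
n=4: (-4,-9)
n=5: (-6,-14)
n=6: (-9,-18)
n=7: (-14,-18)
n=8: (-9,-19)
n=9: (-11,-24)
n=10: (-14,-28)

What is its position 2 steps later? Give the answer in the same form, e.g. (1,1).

(-14,-29)

The moves between consecutive positions are (-2,-5), (-3,-4), (-5,+0), (+5,-1), (-2,-5), (-3,-4), (-5,+0), (+5,-1), (-2,-5), (-3,-4); they repeat the 4-cycle [(-2,-5), (-3,-4), (-5,+0), (+5,-1)].
step 11: apply (-5,+0) → (-19,-28)
step 12: apply (+5,-1) → (-14,-29)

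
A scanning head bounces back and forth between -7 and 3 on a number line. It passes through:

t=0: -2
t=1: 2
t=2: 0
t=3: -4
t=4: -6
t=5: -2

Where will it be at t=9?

-6

The value reflects between -7 and 3, moving 4 per step.
  step 6: -2 → 2
  step 7: 2 → 0
  step 8: 0 → -4
  step 9: -4 → -6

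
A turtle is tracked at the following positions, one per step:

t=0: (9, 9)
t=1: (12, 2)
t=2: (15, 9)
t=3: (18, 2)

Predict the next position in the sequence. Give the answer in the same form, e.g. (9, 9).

(21, 9)

The first coordinate changes by +3 each step, so at step 4 it is 9 + 4·(3) = 21.
The second coordinate repeats the cycle [9, 2] with period 2; step 4 mod 2 = 0, giving 9.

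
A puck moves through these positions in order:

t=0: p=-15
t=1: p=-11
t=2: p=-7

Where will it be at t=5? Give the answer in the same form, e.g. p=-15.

p=5

The position changes by +4 every step.
step 3: -7 + 4 → p=-3
step 4: -3 + 4 → p=1
step 5: 1 + 4 → p=5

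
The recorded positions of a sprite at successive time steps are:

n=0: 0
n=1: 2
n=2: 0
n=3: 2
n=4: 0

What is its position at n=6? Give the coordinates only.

Step-to-step displacements: +2, -2, +2, -2; each is -1× the previous.
step 5: 0 + 2 → 2
step 6: 2 − 2 → 0

0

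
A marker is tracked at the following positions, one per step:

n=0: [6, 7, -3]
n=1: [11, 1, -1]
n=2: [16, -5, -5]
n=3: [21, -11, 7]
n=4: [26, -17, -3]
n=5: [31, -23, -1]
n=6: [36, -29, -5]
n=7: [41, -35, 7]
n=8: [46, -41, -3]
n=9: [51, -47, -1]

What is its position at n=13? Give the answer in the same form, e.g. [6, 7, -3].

The first coordinate changes by +5 each step, so at step 13 it is 6 + 13·(5) = 71.
The second coordinate changes by -6 each step, so at step 13 it is 7 + 13·(-6) = -71.
The third coordinate repeats the cycle [-3, -1, -5, 7] with period 4; step 13 mod 4 = 1, giving -1.

[71, -71, -1]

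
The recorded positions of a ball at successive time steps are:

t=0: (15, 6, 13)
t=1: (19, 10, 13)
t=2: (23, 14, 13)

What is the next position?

(27, 18, 13)

Each step adds (+4, +4, +0) to the position.
step 3: (23, 14, 13) + (+4, +4, +0) → (27, 18, 13)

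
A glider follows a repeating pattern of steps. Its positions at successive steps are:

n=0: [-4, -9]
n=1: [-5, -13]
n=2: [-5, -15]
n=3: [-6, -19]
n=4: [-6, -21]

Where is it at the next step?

The moves between consecutive positions are [-1, -4], [+0, -2], [-1, -4], [+0, -2]; they repeat the 2-cycle [[-1, -4], [+0, -2]].
step 5: apply [-1, -4] → [-7, -25]

[-7, -25]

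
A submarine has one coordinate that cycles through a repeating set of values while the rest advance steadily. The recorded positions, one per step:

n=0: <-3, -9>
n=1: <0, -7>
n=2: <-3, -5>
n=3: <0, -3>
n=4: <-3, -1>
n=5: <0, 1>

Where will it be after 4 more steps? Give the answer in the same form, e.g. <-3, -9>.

First: cycles through -3, 0 every 2 steps. Step 9 lands at position 1 of the cycle → 0.
Second: linear, +2 per step → 9 at step 9.

<0, 9>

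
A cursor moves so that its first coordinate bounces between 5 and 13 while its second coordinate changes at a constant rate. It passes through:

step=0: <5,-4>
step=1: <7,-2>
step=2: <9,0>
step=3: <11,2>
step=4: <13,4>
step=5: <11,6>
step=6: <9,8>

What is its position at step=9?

<7,14>

The first coordinate reflects between 5 and 13, moving 2 per step.
  step 7: 9 → 7
  step 8: 7 → 5
  step 9: 5 → 7
The second coordinate changes by +2 each step: at step 9 it is 14.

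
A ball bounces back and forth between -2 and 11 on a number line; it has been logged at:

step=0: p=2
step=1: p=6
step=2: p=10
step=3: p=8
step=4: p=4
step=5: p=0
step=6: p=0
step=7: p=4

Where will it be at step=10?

p=6

The value travels 4 per step and bounces off the walls at -2 and 11.
  step 8: 4 → 8
  step 9: 8 → 10
  step 10: 10 → 6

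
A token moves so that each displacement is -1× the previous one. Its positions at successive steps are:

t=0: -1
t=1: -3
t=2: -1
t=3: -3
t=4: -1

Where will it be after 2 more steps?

-1

Consecutive displacements -2, +2, -2, +2 scale by a factor of -1 each step.
step 5: -1 − 2 → -3
step 6: -3 + 2 → -1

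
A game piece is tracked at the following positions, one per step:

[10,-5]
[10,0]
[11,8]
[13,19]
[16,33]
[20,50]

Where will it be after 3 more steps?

First differences are [+0,+5], [+1,+8], [+2,+11], [+3,+14], [+4,+17]; their common second difference is [+1,+3] (constant acceleration).
step 6: [20,50] + [+5,+20] → [25,70]
step 7: [25,70] + [+6,+23] → [31,93]
step 8: [31,93] + [+7,+26] → [38,119]

[38,119]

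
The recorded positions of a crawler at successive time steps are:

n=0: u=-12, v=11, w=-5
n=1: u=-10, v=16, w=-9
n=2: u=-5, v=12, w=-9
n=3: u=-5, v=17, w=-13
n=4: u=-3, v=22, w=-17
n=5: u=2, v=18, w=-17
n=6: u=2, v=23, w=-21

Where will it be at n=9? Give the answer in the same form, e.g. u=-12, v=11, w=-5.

Step-to-step displacements: (+2,+5,-4), (+5,-4,+0), (+0,+5,-4), (+2,+5,-4), (+5,-4,+0), (+0,+5,-4) — a repeating cycle of length 3.
step 7: apply (+2,+5,-4) → u=4, v=28, w=-25
step 8: apply (+5,-4,+0) → u=9, v=24, w=-25
step 9: apply (+0,+5,-4) → u=9, v=29, w=-29

u=9, v=29, w=-29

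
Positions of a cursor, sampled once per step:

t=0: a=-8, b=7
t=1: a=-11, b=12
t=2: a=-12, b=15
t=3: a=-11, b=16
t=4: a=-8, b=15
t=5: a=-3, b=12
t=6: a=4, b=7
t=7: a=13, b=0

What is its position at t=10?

Successive displacements: (-3, +5), (-1, +3), (+1, +1), (+3, -1), (+5, -3), (+7, -5), (+9, -7) — each changes by (+2, -2).
step 8: a=13, b=0 + (+11, -9) → a=24, b=-9
step 9: a=24, b=-9 + (+13, -11) → a=37, b=-20
step 10: a=37, b=-20 + (+15, -13) → a=52, b=-33

a=52, b=-33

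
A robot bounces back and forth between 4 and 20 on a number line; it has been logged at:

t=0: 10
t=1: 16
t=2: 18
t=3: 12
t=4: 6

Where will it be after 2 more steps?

The value travels 6 per step and bounces off the walls at 4 and 20.
  step 5: 6 → 8
  step 6: 8 → 14

14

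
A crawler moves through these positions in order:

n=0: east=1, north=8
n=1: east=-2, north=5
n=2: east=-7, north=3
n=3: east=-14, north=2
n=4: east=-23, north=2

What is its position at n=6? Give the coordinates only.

Taking differences between consecutive positions: (-3, -3), (-5, -2), (-7, -1), (-9, +0). These grow by (-2, +1) each step.
step 5: east=-23, north=2 + (-11, +1) → east=-34, north=3
step 6: east=-34, north=3 + (-13, +2) → east=-47, north=5

east=-47, north=5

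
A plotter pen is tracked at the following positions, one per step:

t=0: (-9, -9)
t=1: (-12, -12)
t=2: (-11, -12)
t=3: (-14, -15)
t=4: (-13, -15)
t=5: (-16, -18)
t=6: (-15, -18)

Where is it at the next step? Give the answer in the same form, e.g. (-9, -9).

Differencing gives (-3, -3), (+1, +0), (-3, -3), (+1, +0), (-3, -3), (+1, +0). This is the pattern (-3, -3), (+1, +0) repeated.
step 7: apply (-3, -3) → (-18, -21)

(-18, -21)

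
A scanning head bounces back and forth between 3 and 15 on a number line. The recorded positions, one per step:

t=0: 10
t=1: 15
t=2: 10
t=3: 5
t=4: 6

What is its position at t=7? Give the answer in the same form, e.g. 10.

9

The value reflects between 3 and 15, moving 5 per step.
  step 5: 6 → 11
  step 6: 11 → 14
  step 7: 14 → 9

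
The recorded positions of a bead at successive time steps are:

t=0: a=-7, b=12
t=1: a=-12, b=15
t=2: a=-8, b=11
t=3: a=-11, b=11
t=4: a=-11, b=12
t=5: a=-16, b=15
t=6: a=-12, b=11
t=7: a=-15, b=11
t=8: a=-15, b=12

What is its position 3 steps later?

a=-19, b=11

The moves between consecutive positions are (-5,+3), (+4,-4), (-3,+0), (+0,+1), (-5,+3), (+4,-4), (-3,+0), (+0,+1); they repeat the 4-cycle [(-5,+3), (+4,-4), (-3,+0), (+0,+1)].
step 9: apply (-5,+3) → a=-20, b=15
step 10: apply (+4,-4) → a=-16, b=11
step 11: apply (-3,+0) → a=-19, b=11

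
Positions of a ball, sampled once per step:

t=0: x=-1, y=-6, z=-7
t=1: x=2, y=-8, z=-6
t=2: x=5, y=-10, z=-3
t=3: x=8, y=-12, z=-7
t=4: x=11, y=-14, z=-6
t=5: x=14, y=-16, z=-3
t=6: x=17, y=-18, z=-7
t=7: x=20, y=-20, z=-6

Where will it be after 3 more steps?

x=29, y=-26, z=-6

X: linear, +3 per step → 29 at step 10.
Y: linear, -2 per step → -26 at step 10.
Z: cycles through -7, -6, -3 every 3 steps. Step 10 lands at position 1 of the cycle → -6.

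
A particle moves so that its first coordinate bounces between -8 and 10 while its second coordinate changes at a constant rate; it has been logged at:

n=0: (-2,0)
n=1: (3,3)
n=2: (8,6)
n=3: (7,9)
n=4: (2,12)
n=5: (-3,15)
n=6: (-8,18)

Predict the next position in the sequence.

The first coordinate travels 5 per step and bounces off the walls at -8 and 10.
  step 7: -8 → -3
The second coordinate changes by +3 each step: at step 7 it is 21.

(-3,21)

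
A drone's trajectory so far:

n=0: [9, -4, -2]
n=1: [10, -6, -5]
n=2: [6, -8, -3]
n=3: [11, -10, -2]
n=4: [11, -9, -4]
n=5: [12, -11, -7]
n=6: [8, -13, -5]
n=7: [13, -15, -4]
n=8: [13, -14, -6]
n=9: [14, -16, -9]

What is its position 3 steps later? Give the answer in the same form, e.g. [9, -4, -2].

[15, -19, -8]

Step-to-step displacements: [+1, -2, -3], [-4, -2, +2], [+5, -2, +1], [+0, +1, -2], [+1, -2, -3], [-4, -2, +2], [+5, -2, +1], [+0, +1, -2], [+1, -2, -3] — a repeating cycle of length 4.
step 10: apply [-4, -2, +2] → [10, -18, -7]
step 11: apply [+5, -2, +1] → [15, -20, -6]
step 12: apply [+0, +1, -2] → [15, -19, -8]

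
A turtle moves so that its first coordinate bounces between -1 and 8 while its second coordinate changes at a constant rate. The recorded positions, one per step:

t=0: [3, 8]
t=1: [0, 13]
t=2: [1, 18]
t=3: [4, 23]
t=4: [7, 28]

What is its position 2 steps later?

[3, 38]

The first coordinate travels 3 per step and bounces off the walls at -1 and 8.
  step 5: 7 → 6
  step 6: 6 → 3
The second coordinate changes by +5 each step: at step 6 it is 38.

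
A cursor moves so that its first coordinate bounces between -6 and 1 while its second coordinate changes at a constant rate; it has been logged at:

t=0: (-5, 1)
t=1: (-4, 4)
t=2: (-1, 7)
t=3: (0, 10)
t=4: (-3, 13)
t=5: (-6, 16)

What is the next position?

The first coordinate reflects between -6 and 1, moving 3 per step.
  step 6: -6 → -3
The second coordinate changes by +3 each step: at step 6 it is 19.

(-3, 19)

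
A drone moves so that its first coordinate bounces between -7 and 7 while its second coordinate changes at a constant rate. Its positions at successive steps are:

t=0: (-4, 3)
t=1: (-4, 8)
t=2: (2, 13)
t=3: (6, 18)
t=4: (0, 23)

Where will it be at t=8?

(4, 43)

The first coordinate travels 6 per step and bounces off the walls at -7 and 7.
  step 5: 0 → -6
  step 6: -6 → -2
  step 7: -2 → 4
  step 8: 4 → 4
The second coordinate changes by +5 each step: at step 8 it is 43.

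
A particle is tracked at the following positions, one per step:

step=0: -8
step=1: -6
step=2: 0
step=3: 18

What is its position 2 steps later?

234

The jumps are +2, +6, +18 — a geometric progression with ratio 3.
step 4: 18 + 54 → 72
step 5: 72 + 162 → 234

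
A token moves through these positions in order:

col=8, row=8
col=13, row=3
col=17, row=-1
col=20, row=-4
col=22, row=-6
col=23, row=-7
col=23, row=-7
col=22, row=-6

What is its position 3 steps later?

col=13, row=3

Taking differences between consecutive positions: (+5,-5), (+4,-4), (+3,-3), (+2,-2), (+1,-1), (+0,+0), (-1,+1). These grow by (-1,+1) each step.
step 8: col=22, row=-6 + (-2,+2) → col=20, row=-4
step 9: col=20, row=-4 + (-3,+3) → col=17, row=-1
step 10: col=17, row=-1 + (-4,+4) → col=13, row=3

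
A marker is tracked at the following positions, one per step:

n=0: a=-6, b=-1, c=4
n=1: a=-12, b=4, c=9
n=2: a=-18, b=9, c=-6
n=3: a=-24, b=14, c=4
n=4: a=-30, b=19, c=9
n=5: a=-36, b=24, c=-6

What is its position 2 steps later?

A: linear, -6 per step → -48 at step 7.
B: linear, +5 per step → 34 at step 7.
C: cycles through 4, 9, -6 every 3 steps. Step 7 lands at position 1 of the cycle → 9.

a=-48, b=34, c=9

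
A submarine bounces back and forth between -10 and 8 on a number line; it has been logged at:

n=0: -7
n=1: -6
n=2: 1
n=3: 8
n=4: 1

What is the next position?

-6

The value travels 7 per step and bounces off the walls at -10 and 8.
  step 5: 1 → -6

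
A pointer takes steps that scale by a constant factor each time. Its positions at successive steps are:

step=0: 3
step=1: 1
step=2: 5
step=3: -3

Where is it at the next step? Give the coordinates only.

13

Step-to-step displacements: -2, +4, -8; each is -2× the previous.
step 4: -3 + 16 → 13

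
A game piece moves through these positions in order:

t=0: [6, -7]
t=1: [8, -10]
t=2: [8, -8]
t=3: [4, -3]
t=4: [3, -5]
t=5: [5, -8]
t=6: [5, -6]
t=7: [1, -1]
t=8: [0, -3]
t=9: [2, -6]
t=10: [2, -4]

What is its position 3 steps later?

[-1, -4]

Differencing gives [+2, -3], [+0, +2], [-4, +5], [-1, -2], [+2, -3], [+0, +2], [-4, +5], [-1, -2], [+2, -3], [+0, +2]. This is the pattern [+2, -3], [+0, +2], [-4, +5], [-1, -2] repeated.
step 11: apply [-4, +5] → [-2, 1]
step 12: apply [-1, -2] → [-3, -1]
step 13: apply [+2, -3] → [-1, -4]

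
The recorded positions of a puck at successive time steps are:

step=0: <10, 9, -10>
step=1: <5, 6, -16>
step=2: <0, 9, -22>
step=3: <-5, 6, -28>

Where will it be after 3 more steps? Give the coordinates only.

First: linear, -5 per step → -20 at step 6.
Second: cycles through 9, 6 every 2 steps. Step 6 lands at position 0 of the cycle → 9.
Third: linear, -6 per step → -46 at step 6.

<-20, 9, -46>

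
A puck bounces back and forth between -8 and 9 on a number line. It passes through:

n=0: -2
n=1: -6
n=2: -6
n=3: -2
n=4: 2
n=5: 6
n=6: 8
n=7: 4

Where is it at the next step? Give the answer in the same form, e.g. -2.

0

The value reflects between -8 and 9, moving 4 per step.
  step 8: 4 → 0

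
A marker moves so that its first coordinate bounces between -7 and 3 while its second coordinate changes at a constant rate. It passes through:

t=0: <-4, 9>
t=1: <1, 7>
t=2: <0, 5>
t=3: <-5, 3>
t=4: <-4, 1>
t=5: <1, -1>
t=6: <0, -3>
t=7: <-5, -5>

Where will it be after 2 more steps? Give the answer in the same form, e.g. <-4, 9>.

The first coordinate reflects between -7 and 3, moving 5 per step.
  step 8: -5 → -4
  step 9: -4 → 1
The second coordinate changes by -2 each step: at step 9 it is -9.

<1, -9>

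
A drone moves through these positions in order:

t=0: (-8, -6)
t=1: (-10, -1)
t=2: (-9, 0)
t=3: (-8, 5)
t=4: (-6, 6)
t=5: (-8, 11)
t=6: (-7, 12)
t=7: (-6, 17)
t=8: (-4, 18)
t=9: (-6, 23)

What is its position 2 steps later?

The moves between consecutive positions are (-2, +5), (+1, +1), (+1, +5), (+2, +1), (-2, +5), (+1, +1), (+1, +5), (+2, +1), (-2, +5); they repeat the 4-cycle [(-2, +5), (+1, +1), (+1, +5), (+2, +1)].
step 10: apply (+1, +1) → (-5, 24)
step 11: apply (+1, +5) → (-4, 29)

(-4, 29)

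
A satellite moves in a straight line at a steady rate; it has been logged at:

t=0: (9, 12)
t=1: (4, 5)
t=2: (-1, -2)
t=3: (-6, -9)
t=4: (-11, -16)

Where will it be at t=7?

Constant displacement of (-5, -7) per step.
step 5: (-11, -16) + (-5, -7) → (-16, -23)
step 6: (-16, -23) + (-5, -7) → (-21, -30)
step 7: (-21, -30) + (-5, -7) → (-26, -37)

(-26, -37)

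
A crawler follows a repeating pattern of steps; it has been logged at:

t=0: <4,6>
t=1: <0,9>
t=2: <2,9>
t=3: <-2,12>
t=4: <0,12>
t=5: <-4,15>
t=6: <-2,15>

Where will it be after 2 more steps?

<-4,18>

Step-to-step displacements: <-4,+3>, <+2,+0>, <-4,+3>, <+2,+0>, <-4,+3>, <+2,+0> — a repeating cycle of length 2.
step 7: apply <-4,+3> → <-6,18>
step 8: apply <+2,+0> → <-4,18>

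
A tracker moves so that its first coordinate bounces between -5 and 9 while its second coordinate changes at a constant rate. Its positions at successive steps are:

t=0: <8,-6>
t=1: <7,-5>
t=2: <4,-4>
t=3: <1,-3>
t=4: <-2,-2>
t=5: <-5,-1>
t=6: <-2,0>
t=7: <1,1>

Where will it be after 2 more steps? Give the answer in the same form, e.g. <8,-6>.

The first coordinate reflects between -5 and 9, moving 3 per step.
  step 8: 1 → 4
  step 9: 4 → 7
The second coordinate changes by +1 each step: at step 9 it is 3.

<7,3>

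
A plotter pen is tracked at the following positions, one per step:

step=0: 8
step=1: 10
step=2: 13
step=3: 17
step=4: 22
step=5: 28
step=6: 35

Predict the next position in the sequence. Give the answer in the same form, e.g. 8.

43

Successive displacements: +2, +3, +4, +5, +6, +7 — each changes by +1.
step 7: 35 + 8 → 43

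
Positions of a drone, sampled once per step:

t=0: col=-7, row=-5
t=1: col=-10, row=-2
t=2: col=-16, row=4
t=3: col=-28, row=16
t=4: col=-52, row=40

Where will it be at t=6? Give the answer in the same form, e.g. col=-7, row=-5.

Step-to-step displacements: (-3, +3), (-6, +6), (-12, +12), (-24, +24); each is 2× the previous.
step 5: col=-52, row=40 + (-48, +48) → col=-100, row=88
step 6: col=-100, row=88 + (-96, +96) → col=-196, row=184

col=-196, row=184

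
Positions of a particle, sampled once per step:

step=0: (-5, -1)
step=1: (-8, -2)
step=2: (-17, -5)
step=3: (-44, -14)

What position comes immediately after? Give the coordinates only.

The jumps are (-3, -1), (-9, -3), (-27, -9) — a geometric progression with ratio 3.
step 4: (-44, -14) + (-81, -27) → (-125, -41)

(-125, -41)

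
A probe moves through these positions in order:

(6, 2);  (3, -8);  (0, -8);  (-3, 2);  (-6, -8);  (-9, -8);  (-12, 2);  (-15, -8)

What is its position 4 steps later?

The first coordinate changes by -3 each step, so at step 11 it is 6 + 11·(-3) = -27.
The second coordinate repeats the cycle [2, -8, -8] with period 3; step 11 mod 3 = 2, giving -8.

(-27, -8)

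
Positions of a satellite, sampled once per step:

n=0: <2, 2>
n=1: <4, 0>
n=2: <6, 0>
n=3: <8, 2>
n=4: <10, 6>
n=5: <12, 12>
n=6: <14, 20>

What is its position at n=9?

<20, 56>

Successive displacements: <+2, -2>, <+2, +0>, <+2, +2>, <+2, +4>, <+2, +6>, <+2, +8> — each changes by <+0, +2>.
step 7: <14, 20> + <+2, +10> → <16, 30>
step 8: <16, 30> + <+2, +12> → <18, 42>
step 9: <18, 42> + <+2, +14> → <20, 56>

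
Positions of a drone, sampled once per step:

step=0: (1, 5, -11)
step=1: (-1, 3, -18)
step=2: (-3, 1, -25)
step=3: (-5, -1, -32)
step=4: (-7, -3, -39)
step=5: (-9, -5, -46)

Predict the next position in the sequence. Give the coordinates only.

(-11, -7, -53)

The position changes by (-2, -2, -7) every step.
step 6: (-9, -5, -46) + (-2, -2, -7) → (-11, -7, -53)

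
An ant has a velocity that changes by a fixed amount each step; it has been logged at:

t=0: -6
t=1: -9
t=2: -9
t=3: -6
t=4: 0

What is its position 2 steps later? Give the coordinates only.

First differences are -3, +0, +3, +6; their common second difference is +3 (constant acceleration).
step 5: 0 + 9 → 9
step 6: 9 + 12 → 21

21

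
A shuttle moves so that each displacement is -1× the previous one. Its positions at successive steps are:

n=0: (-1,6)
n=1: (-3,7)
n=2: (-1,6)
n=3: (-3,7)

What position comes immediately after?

Consecutive displacements (-2,+1), (+2,-1), (-2,+1) scale by a factor of -1 each step.
step 4: (-3,7) + (+2,-1) → (-1,6)

(-1,6)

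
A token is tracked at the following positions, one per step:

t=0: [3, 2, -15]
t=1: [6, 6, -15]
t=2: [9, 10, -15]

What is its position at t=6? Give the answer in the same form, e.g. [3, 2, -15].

[21, 26, -15]

Each step adds [+3, +4, +0] to the position.
step 3: [9, 10, -15] + [+3, +4, +0] → [12, 14, -15]
step 4: [12, 14, -15] + [+3, +4, +0] → [15, 18, -15]
step 5: [15, 18, -15] + [+3, +4, +0] → [18, 22, -15]
step 6: [18, 22, -15] + [+3, +4, +0] → [21, 26, -15]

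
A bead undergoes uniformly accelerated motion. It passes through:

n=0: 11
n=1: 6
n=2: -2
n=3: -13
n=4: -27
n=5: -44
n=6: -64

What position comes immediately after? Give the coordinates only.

Taking differences between consecutive positions: -5, -8, -11, -14, -17, -20. These grow by -3 each step.
step 7: -64 − 23 → -87

-87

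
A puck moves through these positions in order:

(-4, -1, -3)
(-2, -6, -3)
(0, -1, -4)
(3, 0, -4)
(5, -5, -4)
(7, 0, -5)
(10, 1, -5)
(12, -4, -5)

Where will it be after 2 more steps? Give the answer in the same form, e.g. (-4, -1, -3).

Step-to-step displacements: (+2, -5, +0), (+2, +5, -1), (+3, +1, +0), (+2, -5, +0), (+2, +5, -1), (+3, +1, +0), (+2, -5, +0) — a repeating cycle of length 3.
step 8: apply (+2, +5, -1) → (14, 1, -6)
step 9: apply (+3, +1, +0) → (17, 2, -6)

(17, 2, -6)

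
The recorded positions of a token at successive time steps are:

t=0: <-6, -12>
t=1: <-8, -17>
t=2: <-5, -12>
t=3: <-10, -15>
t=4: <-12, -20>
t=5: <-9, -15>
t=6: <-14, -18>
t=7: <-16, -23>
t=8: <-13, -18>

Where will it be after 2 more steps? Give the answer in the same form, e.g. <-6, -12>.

The moves between consecutive positions are <-2, -5>, <+3, +5>, <-5, -3>, <-2, -5>, <+3, +5>, <-5, -3>, <-2, -5>, <+3, +5>; they repeat the 3-cycle [<-2, -5>, <+3, +5>, <-5, -3>].
step 9: apply <-5, -3> → <-18, -21>
step 10: apply <-2, -5> → <-20, -26>

<-20, -26>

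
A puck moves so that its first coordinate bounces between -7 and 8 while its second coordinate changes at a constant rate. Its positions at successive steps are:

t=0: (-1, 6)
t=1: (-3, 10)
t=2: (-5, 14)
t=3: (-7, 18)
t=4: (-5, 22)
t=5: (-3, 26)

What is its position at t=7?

The first coordinate reflects between -7 and 8, moving 2 per step.
  step 6: -3 → -1
  step 7: -1 → 1
The second coordinate changes by +4 each step: at step 7 it is 34.

(1, 34)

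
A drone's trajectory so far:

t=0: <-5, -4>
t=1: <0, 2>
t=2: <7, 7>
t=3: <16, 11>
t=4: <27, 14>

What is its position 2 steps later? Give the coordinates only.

<55, 17>

First differences are <+5, +6>, <+7, +5>, <+9, +4>, <+11, +3>; their common second difference is <+2, -1> (constant acceleration).
step 5: <27, 14> + <+13, +2> → <40, 16>
step 6: <40, 16> + <+15, +1> → <55, 17>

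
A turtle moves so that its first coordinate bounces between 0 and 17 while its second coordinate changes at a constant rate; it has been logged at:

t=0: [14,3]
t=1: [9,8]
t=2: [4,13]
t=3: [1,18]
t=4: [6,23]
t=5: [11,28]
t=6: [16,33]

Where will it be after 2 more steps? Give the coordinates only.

[8,43]

The first coordinate travels 5 per step and bounces off the walls at 0 and 17.
  step 7: 16 → 13
  step 8: 13 → 8
The second coordinate changes by +5 each step: at step 8 it is 43.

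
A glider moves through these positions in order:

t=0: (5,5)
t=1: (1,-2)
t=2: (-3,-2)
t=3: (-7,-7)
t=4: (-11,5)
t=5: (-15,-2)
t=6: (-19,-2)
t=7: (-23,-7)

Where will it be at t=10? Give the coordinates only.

(-35,-2)

The first coordinate changes by -4 each step, so at step 10 it is 5 + 10·(-4) = -35.
The second coordinate repeats the cycle [5, -2, -2, -7] with period 4; step 10 mod 4 = 2, giving -2.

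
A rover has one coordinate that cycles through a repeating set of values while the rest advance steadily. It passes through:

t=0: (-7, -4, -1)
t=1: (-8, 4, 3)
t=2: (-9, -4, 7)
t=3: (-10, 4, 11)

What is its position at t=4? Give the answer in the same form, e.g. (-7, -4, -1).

The first coordinate changes by -1 each step, so at step 4 it is -7 + 4·(-1) = -11.
The second coordinate repeats the cycle [-4, 4] with period 2; step 4 mod 2 = 0, giving -4.
The third coordinate changes by +4 each step, so at step 4 it is -1 + 4·(4) = 15.

(-11, -4, 15)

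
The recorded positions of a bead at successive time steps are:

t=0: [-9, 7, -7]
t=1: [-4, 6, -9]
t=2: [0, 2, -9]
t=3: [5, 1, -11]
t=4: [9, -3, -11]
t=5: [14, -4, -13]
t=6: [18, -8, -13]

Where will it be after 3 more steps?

[32, -14, -17]

The moves between consecutive positions are [+5, -1, -2], [+4, -4, +0], [+5, -1, -2], [+4, -4, +0], [+5, -1, -2], [+4, -4, +0]; they repeat the 2-cycle [[+5, -1, -2], [+4, -4, +0]].
step 7: apply [+5, -1, -2] → [23, -9, -15]
step 8: apply [+4, -4, +0] → [27, -13, -15]
step 9: apply [+5, -1, -2] → [32, -14, -17]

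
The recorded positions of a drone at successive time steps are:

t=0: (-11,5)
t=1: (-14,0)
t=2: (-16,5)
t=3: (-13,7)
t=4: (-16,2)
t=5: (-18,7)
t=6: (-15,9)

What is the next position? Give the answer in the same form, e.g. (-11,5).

(-18,4)

Differencing gives (-3,-5), (-2,+5), (+3,+2), (-3,-5), (-2,+5), (+3,+2). This is the pattern (-3,-5), (-2,+5), (+3,+2) repeated.
step 7: apply (-3,-5) → (-18,4)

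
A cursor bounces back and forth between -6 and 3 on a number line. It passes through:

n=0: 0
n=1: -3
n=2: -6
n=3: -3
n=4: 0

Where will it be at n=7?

-3

The value travels 3 per step and bounces off the walls at -6 and 3.
  step 5: 0 → 3
  step 6: 3 → 0
  step 7: 0 → -3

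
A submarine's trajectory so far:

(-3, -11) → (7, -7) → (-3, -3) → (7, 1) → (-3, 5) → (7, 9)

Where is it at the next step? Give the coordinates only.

First: cycles through -3, 7 every 2 steps. Step 6 lands at position 0 of the cycle → -3.
Second: linear, +4 per step → 13 at step 6.

(-3, 13)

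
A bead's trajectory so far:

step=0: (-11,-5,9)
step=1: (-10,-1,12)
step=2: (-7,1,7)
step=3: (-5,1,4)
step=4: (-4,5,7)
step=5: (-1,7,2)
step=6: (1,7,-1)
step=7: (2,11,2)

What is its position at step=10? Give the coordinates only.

(8,17,-3)

Differencing gives (+1,+4,+3), (+3,+2,-5), (+2,+0,-3), (+1,+4,+3), (+3,+2,-5), (+2,+0,-3), (+1,+4,+3). This is the pattern (+1,+4,+3), (+3,+2,-5), (+2,+0,-3) repeated.
step 8: apply (+3,+2,-5) → (5,13,-3)
step 9: apply (+2,+0,-3) → (7,13,-6)
step 10: apply (+1,+4,+3) → (8,17,-3)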